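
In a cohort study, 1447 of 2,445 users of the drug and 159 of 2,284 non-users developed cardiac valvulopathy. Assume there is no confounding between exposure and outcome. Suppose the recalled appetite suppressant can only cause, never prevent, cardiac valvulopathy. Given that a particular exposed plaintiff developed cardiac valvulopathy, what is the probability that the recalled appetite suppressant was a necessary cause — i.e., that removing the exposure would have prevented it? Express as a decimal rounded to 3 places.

PN ≈ 0.882

p₁ = P(outcome | exposed) = 1447/2445 = 0.59182
p₀ = P(outcome | unexposed) = 159/2284 = 0.069615
Under exogeneity and monotonicity, PN = (p₁ − p₀) / p₁.
PN = (0.59182 − 0.069615) / 0.59182 = 0.52221 / 0.59182 ≈ 0.8824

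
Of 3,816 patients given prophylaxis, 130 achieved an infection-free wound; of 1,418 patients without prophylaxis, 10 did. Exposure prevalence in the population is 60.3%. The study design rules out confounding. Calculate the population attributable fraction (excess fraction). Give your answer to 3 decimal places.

PAF ≈ 0.698

p₁ = P(outcome | exposed) = 130/3816 = 0.034067
p₀ = P(outcome | unexposed) = 10/1418 = 0.0070522
Overall risk P(Y=1) = π·p₁ + (1−π)·p₀ = 0.603×0.034067 + 0.397×0.0070522 = 0.023342.
Under exogeneity, PAF = [P(Y=1) − p₀] / P(Y=1).
PAF = (0.023342 − 0.0070522) / 0.023342 ≈ 0.6979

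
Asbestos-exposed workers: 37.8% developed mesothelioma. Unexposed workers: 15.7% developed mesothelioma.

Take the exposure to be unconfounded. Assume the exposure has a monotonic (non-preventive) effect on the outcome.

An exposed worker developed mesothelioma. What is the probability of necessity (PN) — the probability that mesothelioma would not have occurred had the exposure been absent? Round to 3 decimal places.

p₁ = 0.378, p₀ = 0.157.
Under exogeneity and monotonicity, PN = (p₁ − p₀) / p₁.
PN = (0.378 − 0.157) / 0.378 = 0.221 / 0.378 ≈ 0.5847

PN ≈ 0.585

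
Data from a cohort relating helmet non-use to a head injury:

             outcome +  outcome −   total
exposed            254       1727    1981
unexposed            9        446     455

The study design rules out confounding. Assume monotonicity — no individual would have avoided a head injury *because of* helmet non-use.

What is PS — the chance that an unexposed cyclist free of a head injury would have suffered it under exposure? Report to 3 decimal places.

PS ≈ 0.111

p₁ = P(outcome | exposed) = 254/1981 = 0.12822
p₀ = P(outcome | unexposed) = 9/455 = 0.01978
Under exogeneity and monotonicity, PS = (p₁ − p₀)/(1 − p₀).
PS = (0.12822 − 0.01978) / 0.98022 ≈ 0.1106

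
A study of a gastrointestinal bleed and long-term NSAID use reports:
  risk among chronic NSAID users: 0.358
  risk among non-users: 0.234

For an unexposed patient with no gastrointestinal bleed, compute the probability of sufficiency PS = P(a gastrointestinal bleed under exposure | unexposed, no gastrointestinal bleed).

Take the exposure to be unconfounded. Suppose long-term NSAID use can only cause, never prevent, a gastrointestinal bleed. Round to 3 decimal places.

PS ≈ 0.162

Let p₁ = 0.358, p₀ = 0.234.
Under exogeneity and monotonicity, PS = (p₁ − p₀) / (1 − p₀).
PS = (0.358 − 0.234) / (1 − 0.234) = 0.124 / 0.766 ≈ 0.1619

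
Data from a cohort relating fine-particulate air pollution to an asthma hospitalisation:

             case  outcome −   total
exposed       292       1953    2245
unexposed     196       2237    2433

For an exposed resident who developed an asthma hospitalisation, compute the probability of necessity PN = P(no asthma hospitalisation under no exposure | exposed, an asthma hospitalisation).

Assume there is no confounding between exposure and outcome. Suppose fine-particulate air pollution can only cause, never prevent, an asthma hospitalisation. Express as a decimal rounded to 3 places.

PN ≈ 0.381

p₁ = P(outcome | exposed) = 292/2245 = 0.13007
p₀ = P(outcome | unexposed) = 196/2433 = 0.080559
Under exogeneity and monotonicity, PN = (p₁ − p₀) / p₁.
PN = (0.13007 − 0.080559) / 0.13007 = 0.049508 / 0.13007 ≈ 0.3806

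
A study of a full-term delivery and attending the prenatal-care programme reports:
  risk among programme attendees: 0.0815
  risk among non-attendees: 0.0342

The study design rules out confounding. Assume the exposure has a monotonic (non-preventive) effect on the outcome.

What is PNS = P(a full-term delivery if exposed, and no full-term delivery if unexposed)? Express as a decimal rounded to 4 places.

PNS ≈ 0.0473

Let p₁ = 0.0815, p₀ = 0.0342.
Under exogeneity and monotonicity, PNS = p₁ − p₀.
PNS = 0.0815 − 0.0342 = 0.0473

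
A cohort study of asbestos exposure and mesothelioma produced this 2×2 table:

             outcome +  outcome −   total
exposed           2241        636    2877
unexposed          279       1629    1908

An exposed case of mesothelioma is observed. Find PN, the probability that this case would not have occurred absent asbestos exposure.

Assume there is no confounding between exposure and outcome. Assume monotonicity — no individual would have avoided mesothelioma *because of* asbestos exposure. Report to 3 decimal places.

p₁ = P(outcome | exposed) = 2241/2877 = 0.77894
p₀ = P(outcome | unexposed) = 279/1908 = 0.14623
Under exogeneity and monotonicity, PN = (p₁ − p₀) / p₁.
PN = (0.77894 − 0.14623) / 0.77894 = 0.63271 / 0.77894 ≈ 0.8123

PN ≈ 0.812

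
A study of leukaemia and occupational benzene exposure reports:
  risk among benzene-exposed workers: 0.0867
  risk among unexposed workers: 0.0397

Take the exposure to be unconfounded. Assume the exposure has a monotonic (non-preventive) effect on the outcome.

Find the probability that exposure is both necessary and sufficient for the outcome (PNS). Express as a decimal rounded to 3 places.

Let p₁ = 0.0867, p₀ = 0.0397.
Under exogeneity and monotonicity, PNS = p₁ − p₀.
PNS = 0.0867 − 0.0397 = 0.047

PNS ≈ 0.047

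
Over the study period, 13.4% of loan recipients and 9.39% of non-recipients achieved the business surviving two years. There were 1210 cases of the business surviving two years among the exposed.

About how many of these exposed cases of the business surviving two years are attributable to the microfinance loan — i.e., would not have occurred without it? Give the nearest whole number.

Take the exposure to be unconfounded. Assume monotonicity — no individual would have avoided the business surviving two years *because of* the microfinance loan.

about 362 cases

p₁ = 0.134, p₀ = 0.0939.
PN = (p₁ − p₀)/p₁ = (0.134 − 0.0939) / 0.134 ≈ 0.29925.
Attributable cases ≈ PN × (exposed cases) = 0.29925 × 1210 ≈ 362.10.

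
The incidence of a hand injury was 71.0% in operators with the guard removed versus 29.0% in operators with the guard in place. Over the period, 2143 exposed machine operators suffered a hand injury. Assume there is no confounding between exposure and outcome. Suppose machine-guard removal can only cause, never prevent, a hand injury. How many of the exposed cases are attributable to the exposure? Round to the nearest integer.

p₁ = 0.71, p₀ = 0.29.
PN = (p₁ − p₀)/p₁ = (0.71 − 0.29) / 0.71 ≈ 0.59155.
Attributable cases ≈ PN × (exposed cases) = 0.59155 × 2143 ≈ 1267.69.

about 1268 cases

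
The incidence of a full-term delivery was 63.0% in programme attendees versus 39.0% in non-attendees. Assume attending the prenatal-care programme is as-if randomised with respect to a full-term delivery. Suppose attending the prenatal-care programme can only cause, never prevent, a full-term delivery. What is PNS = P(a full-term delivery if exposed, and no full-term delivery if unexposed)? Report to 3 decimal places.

p₁ = 0.63, p₀ = 0.39.
Under exogeneity and monotonicity, PNS = p₁ − p₀.
PNS = 0.63 − 0.39 = 0.24

PNS ≈ 0.240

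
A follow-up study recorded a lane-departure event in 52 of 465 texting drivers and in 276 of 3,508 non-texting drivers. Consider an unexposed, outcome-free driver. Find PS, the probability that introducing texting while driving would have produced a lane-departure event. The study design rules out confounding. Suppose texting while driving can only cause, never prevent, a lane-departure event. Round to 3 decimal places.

p₁ = P(outcome | exposed) = 52/465 = 0.11183
p₀ = P(outcome | unexposed) = 276/3508 = 0.078677
Under exogeneity and monotonicity, PS = (p₁ − p₀) / (1 − p₀).
PS = (0.11183 − 0.078677) / (1 − 0.078677) = 0.033151 / 0.92132 ≈ 0.0360

PS ≈ 0.036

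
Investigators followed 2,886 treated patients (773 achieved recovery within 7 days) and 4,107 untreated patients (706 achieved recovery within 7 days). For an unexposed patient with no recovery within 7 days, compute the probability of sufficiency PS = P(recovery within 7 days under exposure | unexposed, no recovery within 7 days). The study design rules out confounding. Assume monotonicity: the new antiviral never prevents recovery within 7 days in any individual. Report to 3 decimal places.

PS ≈ 0.116

p₁ = P(outcome | exposed) = 773/2886 = 0.26784
p₀ = P(outcome | unexposed) = 706/4107 = 0.1719
Under exogeneity and monotonicity, PS = (p₁ − p₀) / (1 − p₀).
PS = (0.26784 − 0.1719) / (1 − 0.1719) = 0.095943 / 0.8281 ≈ 0.1159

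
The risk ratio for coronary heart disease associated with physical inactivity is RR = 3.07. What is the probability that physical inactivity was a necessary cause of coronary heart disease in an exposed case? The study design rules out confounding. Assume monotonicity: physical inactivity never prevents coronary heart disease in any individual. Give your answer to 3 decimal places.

PN ≈ 0.674

Under exogeneity and monotonicity, PN = (RR − 1) / RR = 1 − 1/RR.
PN = (3.07 − 1) / 3.07 = 2.07 / 3.07 ≈ 0.6743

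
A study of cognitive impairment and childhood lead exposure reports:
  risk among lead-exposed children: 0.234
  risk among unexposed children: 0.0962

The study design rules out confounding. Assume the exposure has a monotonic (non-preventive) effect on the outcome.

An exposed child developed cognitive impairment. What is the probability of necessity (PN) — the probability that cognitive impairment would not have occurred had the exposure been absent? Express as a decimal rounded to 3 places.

Let p₁ = 0.234, p₀ = 0.0962.
Under exogeneity and monotonicity, PN = (p₁ − p₀) / p₁.
PN = (0.234 − 0.0962) / 0.234 = 0.1378 / 0.234 ≈ 0.5889

PN ≈ 0.589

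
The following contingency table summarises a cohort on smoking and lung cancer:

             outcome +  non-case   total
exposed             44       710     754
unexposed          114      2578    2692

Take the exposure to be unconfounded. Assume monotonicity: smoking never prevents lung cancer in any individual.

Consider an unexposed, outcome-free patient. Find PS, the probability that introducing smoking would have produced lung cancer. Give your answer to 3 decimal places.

p₁ = P(outcome | exposed) = 44/754 = 0.058355
p₀ = P(outcome | unexposed) = 114/2692 = 0.042348
Under exogeneity and monotonicity, PS = (p₁ − p₀) / (1 − p₀).
PS = (0.058355 − 0.042348) / (1 − 0.042348) = 0.016008 / 0.95765 ≈ 0.0167

PS ≈ 0.017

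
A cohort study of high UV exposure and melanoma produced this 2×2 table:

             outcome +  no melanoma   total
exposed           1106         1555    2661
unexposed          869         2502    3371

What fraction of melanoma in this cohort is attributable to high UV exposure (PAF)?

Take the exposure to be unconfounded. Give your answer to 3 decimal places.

PAF ≈ 0.213

p₁ = P(outcome | exposed) = 1106/2661 = 0.41563
p₀ = P(outcome | unexposed) = 869/3371 = 0.25779
Exposure prevalence π = 2661/6032 = 0.44115; overall risk P(Y=1) = 0.32742.
Under exogeneity, PAF = [P(Y=1) − p₀]/P(Y=1).
PAF = (0.32742 − 0.25779) / 0.32742 ≈ 0.2127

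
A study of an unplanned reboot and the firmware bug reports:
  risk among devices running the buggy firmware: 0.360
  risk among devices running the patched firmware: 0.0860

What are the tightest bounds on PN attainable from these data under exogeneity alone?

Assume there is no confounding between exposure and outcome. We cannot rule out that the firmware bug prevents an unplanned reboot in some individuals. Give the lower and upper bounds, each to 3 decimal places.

Let p₁ = 0.36, p₀ = 0.086.
Under exogeneity alone the bounds on PN are max{0,(p₁−p₀)/p₁} ≤ PN ≤ min{1,(1−p₀)/p₁}.
  lower = (p₁ − p₀)/p₁ = 0.274 / 0.36 ≈ 0.7611
  upper = min{1, (1 − p₀)/p₁} = 0.914 / 0.36 ≈ 2.5389 → capped at 1

0.761 ≤ PN ≤ 1.000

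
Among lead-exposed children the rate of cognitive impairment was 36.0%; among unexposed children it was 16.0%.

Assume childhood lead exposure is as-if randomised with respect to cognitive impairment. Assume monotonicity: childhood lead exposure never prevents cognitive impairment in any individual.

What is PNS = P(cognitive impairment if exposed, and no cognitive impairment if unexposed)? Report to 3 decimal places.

PNS ≈ 0.200

p₁ = 0.36, p₀ = 0.16.
Under exogeneity and monotonicity, PNS = p₁ − p₀.
PNS = 0.36 − 0.16 = 0.2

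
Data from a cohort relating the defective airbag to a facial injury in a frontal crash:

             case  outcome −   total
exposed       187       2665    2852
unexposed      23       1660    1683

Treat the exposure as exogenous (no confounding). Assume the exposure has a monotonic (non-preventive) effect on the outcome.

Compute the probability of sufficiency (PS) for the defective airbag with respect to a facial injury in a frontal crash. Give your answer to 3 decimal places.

PS ≈ 0.053

p₁ = P(outcome | exposed) = 187/2852 = 0.065568
p₀ = P(outcome | unexposed) = 23/1683 = 0.013666
Under exogeneity and monotonicity, PS = (p₁ − p₀) / (1 − p₀).
PS = (0.065568 − 0.013666) / (1 − 0.013666) = 0.051902 / 0.98633 ≈ 0.0526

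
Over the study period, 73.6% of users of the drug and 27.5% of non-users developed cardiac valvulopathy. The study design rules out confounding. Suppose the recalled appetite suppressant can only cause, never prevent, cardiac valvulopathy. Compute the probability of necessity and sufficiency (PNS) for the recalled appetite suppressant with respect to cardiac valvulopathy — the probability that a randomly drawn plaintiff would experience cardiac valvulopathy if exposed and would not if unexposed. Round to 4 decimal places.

PNS ≈ 0.4610

p₁ = 0.736, p₀ = 0.275.
Under exogeneity and monotonicity, PNS = p₁ − p₀.
PNS = 0.736 − 0.275 = 0.461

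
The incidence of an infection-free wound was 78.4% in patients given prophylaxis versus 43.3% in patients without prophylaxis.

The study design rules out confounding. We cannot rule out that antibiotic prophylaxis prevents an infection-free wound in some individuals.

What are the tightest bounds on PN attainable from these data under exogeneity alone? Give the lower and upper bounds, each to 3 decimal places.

p₁ = 0.784, p₀ = 0.433.
Under exogeneity alone the bounds on PN are max{0,(p₁−p₀)/p₁} ≤ PN ≤ min{1,(1−p₀)/p₁}.
  lower = (p₁ − p₀)/p₁ = 0.351 / 0.784 ≈ 0.4477
  upper = min{1, (1 − p₀)/p₁} = 0.567 / 0.784 ≈ 0.7232

0.448 ≤ PN ≤ 0.723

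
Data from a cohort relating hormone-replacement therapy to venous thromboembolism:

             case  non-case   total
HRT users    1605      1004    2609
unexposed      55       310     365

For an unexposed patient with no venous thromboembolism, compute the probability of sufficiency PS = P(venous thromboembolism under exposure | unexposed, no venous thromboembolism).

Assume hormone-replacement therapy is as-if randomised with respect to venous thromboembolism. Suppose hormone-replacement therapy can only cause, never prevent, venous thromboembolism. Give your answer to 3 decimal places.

PS ≈ 0.547

p₁ = P(outcome | exposed) = 1605/2609 = 0.61518
p₀ = P(outcome | unexposed) = 55/365 = 0.15068
Under exogeneity and monotonicity, PS = (p₁ − p₀) / (1 − p₀).
PS = (0.61518 − 0.15068) / (1 − 0.15068) = 0.46449 / 0.84932 ≈ 0.5469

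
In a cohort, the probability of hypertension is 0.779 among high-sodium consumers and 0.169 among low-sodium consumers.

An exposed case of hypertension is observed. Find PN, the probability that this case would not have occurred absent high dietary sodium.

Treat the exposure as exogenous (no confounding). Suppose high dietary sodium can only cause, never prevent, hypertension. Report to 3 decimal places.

Let p₁ = 0.779, p₀ = 0.169.
Under exogeneity and monotonicity, PN = (p₁ − p₀) / p₁.
PN = (0.779 − 0.169) / 0.779 = 0.61 / 0.779 ≈ 0.7831

PN ≈ 0.783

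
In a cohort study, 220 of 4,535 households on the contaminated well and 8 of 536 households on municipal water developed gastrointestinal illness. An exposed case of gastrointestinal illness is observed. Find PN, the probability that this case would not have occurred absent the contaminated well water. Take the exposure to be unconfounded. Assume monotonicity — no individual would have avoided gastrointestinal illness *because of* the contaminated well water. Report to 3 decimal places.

p₁ = P(outcome | exposed) = 220/4535 = 0.048512
p₀ = P(outcome | unexposed) = 8/536 = 0.014925
Under exogeneity and monotonicity, PN = (p₁ − p₀) / p₁.
PN = (0.048512 − 0.014925) / 0.048512 = 0.033586 / 0.048512 ≈ 0.6923

PN ≈ 0.692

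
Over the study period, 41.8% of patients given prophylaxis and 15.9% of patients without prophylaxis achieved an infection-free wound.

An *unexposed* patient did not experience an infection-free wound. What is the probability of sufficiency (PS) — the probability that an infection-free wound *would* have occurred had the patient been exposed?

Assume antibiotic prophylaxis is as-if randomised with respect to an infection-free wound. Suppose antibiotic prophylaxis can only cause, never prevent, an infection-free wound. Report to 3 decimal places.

p₁ = 0.418, p₀ = 0.159.
Under exogeneity and monotonicity, PS = (p₁ − p₀) / (1 − p₀).
PS = (0.418 − 0.159) / (1 − 0.159) = 0.259 / 0.841 ≈ 0.3080

PS ≈ 0.308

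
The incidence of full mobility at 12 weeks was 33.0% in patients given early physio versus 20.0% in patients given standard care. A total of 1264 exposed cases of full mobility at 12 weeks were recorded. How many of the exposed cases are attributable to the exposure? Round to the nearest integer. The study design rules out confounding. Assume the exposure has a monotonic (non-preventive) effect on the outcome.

about 498 cases

p₁ = 0.33, p₀ = 0.2.
PN = (p₁ − p₀)/p₁ = (0.33 − 0.2) / 0.33 ≈ 0.39394.
Attributable cases ≈ PN × (exposed cases) = 0.39394 × 1264 ≈ 497.94.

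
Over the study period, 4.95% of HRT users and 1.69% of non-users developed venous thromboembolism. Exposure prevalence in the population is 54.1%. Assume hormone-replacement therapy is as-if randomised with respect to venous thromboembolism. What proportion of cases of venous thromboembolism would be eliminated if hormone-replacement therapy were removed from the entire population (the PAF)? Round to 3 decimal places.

PAF ≈ 0.511

p₁ = 0.0495, p₀ = 0.0169.
Overall risk P(Y=1) = π·p₁ + (1−π)·p₀ = 0.541×0.0495 + 0.459×0.0169 = 0.034537.
Under exogeneity, PAF = [P(Y=1) − p₀] / P(Y=1).
PAF = (0.034537 − 0.0169) / 0.034537 ≈ 0.5107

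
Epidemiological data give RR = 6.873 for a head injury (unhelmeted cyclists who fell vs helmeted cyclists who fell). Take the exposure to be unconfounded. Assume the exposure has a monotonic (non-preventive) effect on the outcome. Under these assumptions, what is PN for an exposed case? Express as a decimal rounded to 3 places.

PN ≈ 0.855

Under exogeneity and monotonicity, PN = (RR − 1) / RR = 1 − 1/RR.
PN = (6.873 − 1) / 6.873 = 5.873 / 6.873 ≈ 0.8545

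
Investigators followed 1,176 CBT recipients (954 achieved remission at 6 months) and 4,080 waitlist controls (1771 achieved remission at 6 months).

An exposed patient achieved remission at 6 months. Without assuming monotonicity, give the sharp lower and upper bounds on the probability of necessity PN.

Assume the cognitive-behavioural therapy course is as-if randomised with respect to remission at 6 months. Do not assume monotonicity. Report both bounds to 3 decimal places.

p₁ = P(outcome | exposed) = 954/1176 = 0.81122
p₀ = P(outcome | unexposed) = 1771/4080 = 0.43407
Under exogeneity alone the bounds on PN are max{0,(p₁−p₀)/p₁} ≤ PN ≤ min{1,(1−p₀)/p₁}.
  lower = (p₁ − p₀)/p₁ = 0.37716 / 0.81122 ≈ 0.4649
  upper = min{1, (1 − p₀)/p₁} = 0.56593 / 0.81122 ≈ 0.6976

0.465 ≤ PN ≤ 0.698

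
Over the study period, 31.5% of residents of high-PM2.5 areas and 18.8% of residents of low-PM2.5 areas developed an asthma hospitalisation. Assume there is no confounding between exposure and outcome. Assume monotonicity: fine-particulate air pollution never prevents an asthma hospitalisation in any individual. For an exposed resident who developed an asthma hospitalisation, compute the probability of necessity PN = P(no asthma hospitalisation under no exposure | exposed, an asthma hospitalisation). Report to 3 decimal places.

PN ≈ 0.403

p₁ = 0.315, p₀ = 0.188.
Under exogeneity and monotonicity, PN = (p₁ − p₀) / p₁.
PN = (0.315 − 0.188) / 0.315 = 0.127 / 0.315 ≈ 0.4032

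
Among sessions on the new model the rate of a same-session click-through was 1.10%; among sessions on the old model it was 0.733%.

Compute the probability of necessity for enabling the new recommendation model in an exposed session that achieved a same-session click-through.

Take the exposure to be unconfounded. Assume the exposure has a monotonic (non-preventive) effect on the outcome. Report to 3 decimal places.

PN ≈ 0.334

p₁ = 0.011, p₀ = 0.00733.
Under exogeneity and monotonicity, PN = (p₁ − p₀) / p₁.
PN = (0.011 − 0.00733) / 0.011 = 0.00367 / 0.011 ≈ 0.3336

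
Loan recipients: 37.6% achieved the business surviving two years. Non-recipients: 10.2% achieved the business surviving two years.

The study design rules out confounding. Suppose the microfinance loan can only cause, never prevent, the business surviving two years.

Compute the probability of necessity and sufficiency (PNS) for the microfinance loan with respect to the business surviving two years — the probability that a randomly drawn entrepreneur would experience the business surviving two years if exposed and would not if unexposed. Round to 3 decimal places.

p₁ = 0.376, p₀ = 0.102.
Under exogeneity and monotonicity, PNS = p₁ − p₀.
PNS = 0.376 − 0.102 = 0.274

PNS ≈ 0.274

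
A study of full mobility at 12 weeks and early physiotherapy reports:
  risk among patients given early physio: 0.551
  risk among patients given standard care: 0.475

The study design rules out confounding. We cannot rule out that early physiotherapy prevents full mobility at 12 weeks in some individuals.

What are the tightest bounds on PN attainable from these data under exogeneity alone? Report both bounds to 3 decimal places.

Let p₁ = 0.551, p₀ = 0.475.
Under exogeneity alone the bounds on PN are max{0,(p₁−p₀)/p₁} ≤ PN ≤ min{1,(1−p₀)/p₁}.
  lower = (p₁ − p₀)/p₁ = 0.076 / 0.551 ≈ 0.1379
  upper = min{1, (1 − p₀)/p₁} = 0.525 / 0.551 ≈ 0.9528

0.138 ≤ PN ≤ 0.953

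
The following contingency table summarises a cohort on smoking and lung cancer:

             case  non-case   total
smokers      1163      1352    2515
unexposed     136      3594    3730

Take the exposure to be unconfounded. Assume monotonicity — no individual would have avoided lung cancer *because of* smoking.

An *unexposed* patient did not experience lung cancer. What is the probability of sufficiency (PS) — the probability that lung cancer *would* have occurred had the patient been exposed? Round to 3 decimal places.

PS ≈ 0.442

p₁ = P(outcome | exposed) = 1163/2515 = 0.46243
p₀ = P(outcome | unexposed) = 136/3730 = 0.036461
Under exogeneity and monotonicity, PS = (p₁ − p₀)/(1 − p₀).
PS = (0.46243 − 0.036461) / 0.96354 ≈ 0.4421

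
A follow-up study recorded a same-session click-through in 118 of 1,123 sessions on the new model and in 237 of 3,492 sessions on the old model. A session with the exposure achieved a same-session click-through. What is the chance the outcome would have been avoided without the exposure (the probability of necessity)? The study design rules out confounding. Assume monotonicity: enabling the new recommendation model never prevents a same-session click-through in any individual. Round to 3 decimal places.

PN ≈ 0.354

p₁ = P(outcome | exposed) = 118/1123 = 0.10508
p₀ = P(outcome | unexposed) = 237/3492 = 0.067869
Under exogeneity and monotonicity, PN = (p₁ − p₀) / p₁.
PN = (0.10508 − 0.067869) / 0.10508 = 0.037206 / 0.10508 ≈ 0.3541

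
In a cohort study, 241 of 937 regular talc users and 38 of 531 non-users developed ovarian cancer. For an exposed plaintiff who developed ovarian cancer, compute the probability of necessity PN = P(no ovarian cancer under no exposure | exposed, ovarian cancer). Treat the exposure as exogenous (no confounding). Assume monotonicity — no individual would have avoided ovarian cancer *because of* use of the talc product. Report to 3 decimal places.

p₁ = P(outcome | exposed) = 241/937 = 0.2572
p₀ = P(outcome | unexposed) = 38/531 = 0.071563
Under exogeneity and monotonicity, PN = (p₁ − p₀) / p₁.
PN = (0.2572 − 0.071563) / 0.2572 = 0.18564 / 0.2572 ≈ 0.7218

PN ≈ 0.722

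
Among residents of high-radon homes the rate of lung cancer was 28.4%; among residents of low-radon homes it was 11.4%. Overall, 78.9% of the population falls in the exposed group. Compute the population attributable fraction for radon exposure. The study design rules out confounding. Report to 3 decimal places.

p₁ = 0.284, p₀ = 0.114.
Overall risk P(Y=1) = π·p₁ + (1−π)·p₀ = 0.789×0.284 + 0.211×0.114 = 0.24813.
Under exogeneity, PAF = [P(Y=1) − p₀] / P(Y=1).
PAF = (0.24813 − 0.114) / 0.24813 ≈ 0.5406

PAF ≈ 0.541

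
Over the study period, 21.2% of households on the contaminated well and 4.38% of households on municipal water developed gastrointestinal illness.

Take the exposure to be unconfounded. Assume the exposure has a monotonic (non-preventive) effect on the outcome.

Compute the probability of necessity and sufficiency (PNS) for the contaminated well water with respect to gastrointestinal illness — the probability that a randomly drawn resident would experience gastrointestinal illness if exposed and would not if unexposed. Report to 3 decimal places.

PNS ≈ 0.168

p₁ = 0.212, p₀ = 0.0438.
Under exogeneity and monotonicity, PNS = p₁ − p₀.
PNS = 0.212 − 0.0438 = 0.1682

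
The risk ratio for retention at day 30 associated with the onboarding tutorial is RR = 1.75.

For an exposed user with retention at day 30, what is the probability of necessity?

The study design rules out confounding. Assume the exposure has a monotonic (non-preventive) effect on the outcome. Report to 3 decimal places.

Under exogeneity and monotonicity, PN = (RR − 1) / RR = 1 − 1/RR.
PN = (1.75 − 1) / 1.75 = 0.75 / 1.75 ≈ 0.4286

PN ≈ 0.429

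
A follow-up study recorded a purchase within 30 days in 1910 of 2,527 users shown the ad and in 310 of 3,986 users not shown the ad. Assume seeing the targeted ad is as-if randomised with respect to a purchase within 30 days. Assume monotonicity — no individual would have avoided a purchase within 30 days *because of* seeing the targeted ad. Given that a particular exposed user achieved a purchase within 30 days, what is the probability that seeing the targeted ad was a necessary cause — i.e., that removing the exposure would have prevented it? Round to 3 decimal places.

p₁ = P(outcome | exposed) = 1910/2527 = 0.75584
p₀ = P(outcome | unexposed) = 310/3986 = 0.077772
Under exogeneity and monotonicity, PN = (p₁ − p₀) / p₁.
PN = (0.75584 − 0.077772) / 0.75584 = 0.67806 / 0.75584 ≈ 0.8971

PN ≈ 0.897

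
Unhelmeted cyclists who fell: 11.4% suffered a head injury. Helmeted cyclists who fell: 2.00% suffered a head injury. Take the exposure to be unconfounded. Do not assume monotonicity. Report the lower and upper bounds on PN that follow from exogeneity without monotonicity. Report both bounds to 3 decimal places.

p₁ = 0.114, p₀ = 0.02.
Under exogeneity alone the bounds on PN are max{0,(p₁−p₀)/p₁} ≤ PN ≤ min{1,(1−p₀)/p₁}.
  lower = (p₁ − p₀)/p₁ = 0.094 / 0.114 ≈ 0.8246
  upper = min{1, (1 − p₀)/p₁} = 0.98 / 0.114 ≈ 8.5965 → capped at 1

0.825 ≤ PN ≤ 1.000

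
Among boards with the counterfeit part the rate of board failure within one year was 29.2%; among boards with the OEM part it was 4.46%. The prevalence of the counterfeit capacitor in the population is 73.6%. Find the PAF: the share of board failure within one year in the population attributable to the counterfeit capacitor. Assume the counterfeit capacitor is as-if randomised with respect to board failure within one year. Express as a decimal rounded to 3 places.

PAF ≈ 0.803

p₁ = 0.292, p₀ = 0.0446.
Overall risk P(Y=1) = π·p₁ + (1−π)·p₀ = 0.736×0.292 + 0.264×0.0446 = 0.22669.
Under exogeneity, PAF = [P(Y=1) − p₀] / P(Y=1).
PAF = (0.22669 − 0.0446) / 0.22669 ≈ 0.8033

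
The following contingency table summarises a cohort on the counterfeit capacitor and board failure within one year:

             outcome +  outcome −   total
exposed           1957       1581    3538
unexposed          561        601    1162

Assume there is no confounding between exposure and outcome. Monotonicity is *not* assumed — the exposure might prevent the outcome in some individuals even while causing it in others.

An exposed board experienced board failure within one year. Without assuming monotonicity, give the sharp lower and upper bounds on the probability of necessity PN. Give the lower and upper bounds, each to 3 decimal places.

0.127 ≤ PN ≤ 0.935

p₁ = P(outcome | exposed) = 1957/3538 = 0.55314
p₀ = P(outcome | unexposed) = 561/1162 = 0.48279
Under exogeneity alone the bounds on PN are max{0,(p₁−p₀)/p₁} ≤ PN ≤ min{1,(1−p₀)/p₁}.
  lower = (p₁ − p₀)/p₁ = 0.070349 / 0.55314 ≈ 0.1272
  upper = min{1, (1 − p₀)/p₁} = 0.51721 / 0.55314 ≈ 0.9351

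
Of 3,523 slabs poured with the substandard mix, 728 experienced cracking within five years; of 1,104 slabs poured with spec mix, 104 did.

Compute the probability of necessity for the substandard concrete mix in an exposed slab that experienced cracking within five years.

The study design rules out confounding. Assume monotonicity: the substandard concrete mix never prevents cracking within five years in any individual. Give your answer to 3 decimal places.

p₁ = P(outcome | exposed) = 728/3523 = 0.20664
p₀ = P(outcome | unexposed) = 104/1104 = 0.094203
Under exogeneity and monotonicity, PN = (p₁ − p₀) / p₁.
PN = (0.20664 − 0.094203) / 0.20664 = 0.11244 / 0.20664 ≈ 0.5441

PN ≈ 0.544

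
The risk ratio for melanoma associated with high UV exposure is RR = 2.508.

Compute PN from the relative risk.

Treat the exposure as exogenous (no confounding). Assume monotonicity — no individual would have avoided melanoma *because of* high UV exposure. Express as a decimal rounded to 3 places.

PN ≈ 0.601

Under exogeneity and monotonicity, PN = (RR − 1) / RR = 1 − 1/RR.
PN = (2.508 − 1) / 2.508 = 1.508 / 2.508 ≈ 0.6013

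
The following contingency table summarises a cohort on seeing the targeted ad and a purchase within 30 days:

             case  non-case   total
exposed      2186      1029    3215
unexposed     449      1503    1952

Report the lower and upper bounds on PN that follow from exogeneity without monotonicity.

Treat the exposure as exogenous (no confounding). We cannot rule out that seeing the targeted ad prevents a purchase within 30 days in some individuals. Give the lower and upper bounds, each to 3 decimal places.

0.662 ≤ PN ≤ 1.000

p₁ = P(outcome | exposed) = 2186/3215 = 0.67994
p₀ = P(outcome | unexposed) = 449/1952 = 0.23002
Under exogeneity alone the bounds on PN are max{0,(p₁−p₀)/p₁} ≤ PN ≤ min{1,(1−p₀)/p₁}.
  lower = (p₁ − p₀)/p₁ = 0.44992 / 0.67994 ≈ 0.6617
  upper = min{1, (1 − p₀)/p₁} = 0.76998 / 0.67994 ≈ 1.1324 → capped at 1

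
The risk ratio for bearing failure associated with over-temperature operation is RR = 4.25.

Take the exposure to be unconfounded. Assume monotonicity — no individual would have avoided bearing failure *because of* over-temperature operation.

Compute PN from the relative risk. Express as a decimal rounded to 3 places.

PN ≈ 0.765

Under exogeneity and monotonicity, PN = (RR − 1) / RR = 1 − 1/RR.
PN = (4.25 − 1) / 4.25 = 3.25 / 4.25 ≈ 0.7647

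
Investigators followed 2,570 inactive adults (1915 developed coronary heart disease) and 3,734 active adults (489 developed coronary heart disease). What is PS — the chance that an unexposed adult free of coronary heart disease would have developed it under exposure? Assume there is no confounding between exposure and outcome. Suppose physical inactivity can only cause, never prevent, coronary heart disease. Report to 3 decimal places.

p₁ = P(outcome | exposed) = 1915/2570 = 0.74514
p₀ = P(outcome | unexposed) = 489/3734 = 0.13096
Under exogeneity and monotonicity, PS = (p₁ − p₀) / (1 − p₀).
PS = (0.74514 − 0.13096) / (1 − 0.13096) = 0.61418 / 0.86904 ≈ 0.7067

PS ≈ 0.707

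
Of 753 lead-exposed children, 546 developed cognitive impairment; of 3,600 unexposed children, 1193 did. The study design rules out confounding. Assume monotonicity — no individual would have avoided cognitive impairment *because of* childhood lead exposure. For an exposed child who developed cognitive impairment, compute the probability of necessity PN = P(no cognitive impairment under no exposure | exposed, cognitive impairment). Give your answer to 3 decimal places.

p₁ = P(outcome | exposed) = 546/753 = 0.7251
p₀ = P(outcome | unexposed) = 1193/3600 = 0.33139
Under exogeneity and monotonicity, PN = (p₁ − p₀) / p₁.
PN = (0.7251 − 0.33139) / 0.7251 = 0.39371 / 0.7251 ≈ 0.5430

PN ≈ 0.543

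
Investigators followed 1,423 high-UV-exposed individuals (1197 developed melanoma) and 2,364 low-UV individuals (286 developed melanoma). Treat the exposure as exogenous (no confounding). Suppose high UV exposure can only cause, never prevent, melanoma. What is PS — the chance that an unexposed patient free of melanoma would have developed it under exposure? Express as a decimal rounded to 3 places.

p₁ = P(outcome | exposed) = 1197/1423 = 0.84118
p₀ = P(outcome | unexposed) = 286/2364 = 0.12098
Under exogeneity and monotonicity, PS = (p₁ − p₀) / (1 − p₀).
PS = (0.84118 − 0.12098) / (1 − 0.12098) = 0.7202 / 0.87902 ≈ 0.8193

PS ≈ 0.819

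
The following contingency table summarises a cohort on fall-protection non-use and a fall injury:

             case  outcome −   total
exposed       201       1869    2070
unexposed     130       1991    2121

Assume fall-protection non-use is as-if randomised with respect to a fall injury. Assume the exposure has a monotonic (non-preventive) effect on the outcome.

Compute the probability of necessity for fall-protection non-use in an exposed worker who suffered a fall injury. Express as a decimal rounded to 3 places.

PN ≈ 0.369

p₁ = P(outcome | exposed) = 201/2070 = 0.097101
p₀ = P(outcome | unexposed) = 130/2121 = 0.061292
Under exogeneity and monotonicity, PN = (p₁ − p₀)/p₁.
PN = (0.097101 − 0.061292) / 0.097101 ≈ 0.3688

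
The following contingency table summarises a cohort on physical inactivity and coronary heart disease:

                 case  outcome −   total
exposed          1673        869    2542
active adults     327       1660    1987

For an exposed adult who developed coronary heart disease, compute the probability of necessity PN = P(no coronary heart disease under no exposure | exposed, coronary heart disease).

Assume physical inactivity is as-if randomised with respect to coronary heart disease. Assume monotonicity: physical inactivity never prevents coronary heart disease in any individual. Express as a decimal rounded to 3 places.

PN ≈ 0.750

p₁ = P(outcome | exposed) = 1673/2542 = 0.65814
p₀ = P(outcome | unexposed) = 327/1987 = 0.16457
Under exogeneity and monotonicity, PN = (p₁ − p₀)/p₁.
PN = (0.65814 − 0.16457) / 0.65814 ≈ 0.7499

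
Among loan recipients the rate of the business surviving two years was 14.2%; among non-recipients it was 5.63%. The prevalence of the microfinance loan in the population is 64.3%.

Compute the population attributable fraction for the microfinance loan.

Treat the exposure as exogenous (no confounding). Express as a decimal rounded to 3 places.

p₁ = 0.142, p₀ = 0.0563.
Overall risk P(Y=1) = π·p₁ + (1−π)·p₀ = 0.643×0.142 + 0.357×0.0563 = 0.11141.
Under exogeneity, PAF = [P(Y=1) − p₀] / P(Y=1).
PAF = (0.11141 − 0.0563) / 0.11141 ≈ 0.4946

PAF ≈ 0.495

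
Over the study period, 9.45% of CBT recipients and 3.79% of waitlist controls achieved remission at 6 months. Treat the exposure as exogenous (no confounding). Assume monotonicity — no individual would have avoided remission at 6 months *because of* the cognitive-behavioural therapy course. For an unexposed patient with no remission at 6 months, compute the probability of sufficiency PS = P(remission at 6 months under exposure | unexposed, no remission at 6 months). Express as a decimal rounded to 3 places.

p₁ = 0.0945, p₀ = 0.0379.
Under exogeneity and monotonicity, PS = (p₁ − p₀) / (1 − p₀).
PS = (0.0945 − 0.0379) / (1 − 0.0379) = 0.0566 / 0.9621 ≈ 0.0588

PS ≈ 0.059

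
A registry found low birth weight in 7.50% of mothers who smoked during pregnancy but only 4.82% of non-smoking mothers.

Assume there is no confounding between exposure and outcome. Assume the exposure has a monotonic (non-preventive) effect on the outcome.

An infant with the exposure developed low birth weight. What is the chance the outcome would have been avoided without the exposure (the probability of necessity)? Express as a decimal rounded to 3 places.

PN ≈ 0.357

p₁ = 0.075, p₀ = 0.0482.
Under exogeneity and monotonicity, PN = (p₁ − p₀) / p₁.
PN = (0.075 − 0.0482) / 0.075 = 0.0268 / 0.075 ≈ 0.3573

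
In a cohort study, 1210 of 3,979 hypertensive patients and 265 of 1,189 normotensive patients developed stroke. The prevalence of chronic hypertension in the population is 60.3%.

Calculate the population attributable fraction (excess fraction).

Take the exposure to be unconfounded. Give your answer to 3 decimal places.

PAF ≈ 0.180

p₁ = P(outcome | exposed) = 1210/3979 = 0.3041
p₀ = P(outcome | unexposed) = 265/1189 = 0.22288
Overall risk P(Y=1) = π·p₁ + (1−π)·p₀ = 0.603×0.3041 + 0.397×0.22288 = 0.27185.
Under exogeneity, PAF = [P(Y=1) − p₀] / P(Y=1).
PAF = (0.27185 − 0.22288) / 0.27185 ≈ 0.1802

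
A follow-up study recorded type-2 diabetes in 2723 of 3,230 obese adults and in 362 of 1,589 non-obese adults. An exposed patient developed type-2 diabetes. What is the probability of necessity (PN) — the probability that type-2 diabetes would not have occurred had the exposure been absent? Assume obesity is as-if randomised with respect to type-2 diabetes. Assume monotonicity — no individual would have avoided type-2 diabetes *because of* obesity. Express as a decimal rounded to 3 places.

p₁ = P(outcome | exposed) = 2723/3230 = 0.84303
p₀ = P(outcome | unexposed) = 362/1589 = 0.22782
Under exogeneity and monotonicity, PN = (p₁ − p₀) / p₁.
PN = (0.84303 − 0.22782) / 0.84303 = 0.61522 / 0.84303 ≈ 0.7298

PN ≈ 0.730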